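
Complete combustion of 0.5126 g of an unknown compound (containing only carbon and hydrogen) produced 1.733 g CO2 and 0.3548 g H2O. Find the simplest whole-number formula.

CH

mol C = 1.733 / 44.01 = 0.03938; mass C = 0.03938 × 12.01 = 0.4729 g
mol H = 2 × (0.3548 / 18.02) = 0.03938; mass H = 0.03938 × 1.008 = 0.03969 g
Smallest is C at 0.03938 mol; normalising gives C 1.000, H 1.000
Ratio ≈ 1:1, so the empirical formula is CH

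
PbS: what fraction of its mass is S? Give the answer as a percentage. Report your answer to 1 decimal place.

Molar mass = 1(207.2) + 1(32.07) = 239.270 g/mol
Mass of S per mole = 1 × 32.07 = 32.070 g
% S = 32.070 / 239.270 × 100 = 13.4%

13.4%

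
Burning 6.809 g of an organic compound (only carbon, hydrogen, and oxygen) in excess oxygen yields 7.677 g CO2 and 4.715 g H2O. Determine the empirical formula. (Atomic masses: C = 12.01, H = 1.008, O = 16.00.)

mol C = 7.677 / 44.01 = 0.1744; mass C = 0.1744 × 12.01 = 2.095 g
mol H = 2 × (4.715 / 18.02) = 0.5233; mass H = 0.5233 × 1.008 = 0.5275 g
mass O = 6.809 − (2.622) = 4.187 g → mol O = 0.2617
Divide by the smallest (0.1744 mol C): C 1.000, H 3.000, O 1.500
Multiply by 2: C 2.00, H 6.00, O 3.00 → C2H6O3

C2H6O3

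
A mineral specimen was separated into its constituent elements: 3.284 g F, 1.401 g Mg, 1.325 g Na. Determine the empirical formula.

F3MgNa

F: 3.284 g ÷ 19.00 g/mol = 0.1728 mol
Mg: 1.401 g ÷ 24.31 g/mol = 0.05763 mol
Na: 1.325 g ÷ 22.99 g/mol = 0.05763 mol
Divide by the smallest (0.05763 mol Mg): F 2.999, Mg 1.000, Na 1.000
≈ 3:1:1 → F3MgNa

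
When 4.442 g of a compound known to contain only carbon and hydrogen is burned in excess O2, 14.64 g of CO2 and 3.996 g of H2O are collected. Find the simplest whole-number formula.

mol C = 14.64 / 44.01 = 0.3327; mass C = 0.3327 × 12.01 = 3.995 g
mol H = 2 × (3.996 / 18.02) = 0.4435; mass H = 0.4435 × 1.008 = 0.4471 g
Divide by the smallest (0.3327 mol C): C 1.000, H 1.333
Multiply by 3: C 3.00, H 4.00 → C3H4

C3H4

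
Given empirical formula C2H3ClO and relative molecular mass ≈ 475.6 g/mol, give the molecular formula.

C12H18Cl6O6

Empirical-formula mass = 78.49 g/mol
n = 475.6 / 78.49 = 6.06 ≈ 6
Molecular formula = (C2H3ClO)6 = C12H18Cl6O6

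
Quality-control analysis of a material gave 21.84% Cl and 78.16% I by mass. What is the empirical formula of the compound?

ClI

Assume 100 g: 21.84 g Cl, 78.16 g I.
n(Cl) = 21.84/35.45 = 0.6161, n(I) = 78.16/126.90 = 0.6159
Divide by the smallest (0.6159 mol I): Cl 1.000, I 1.000
≈ 1:1 → ClI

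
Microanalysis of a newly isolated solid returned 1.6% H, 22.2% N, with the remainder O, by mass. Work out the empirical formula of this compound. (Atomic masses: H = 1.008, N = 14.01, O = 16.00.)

Assume 100 g: 1.6 g H, 22.2 g N, 76.2 g O.
H: 1.6 g ÷ 1.008 g/mol = 1.587 mol
N: 22.2 g ÷ 14.01 g/mol = 1.585 mol
O: 76.2 g ÷ 16.00 g/mol = 4.763 mol
Divide by the smallest (1.585 mol N): H 1.002, N 1.000, O 3.006
Ratio ≈ 1:1:3, so the empirical formula is HNO3

HNO3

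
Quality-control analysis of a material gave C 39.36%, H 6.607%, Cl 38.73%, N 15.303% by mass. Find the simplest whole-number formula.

C3H6ClN

Assume 100 g: 39.36 g C, 6.607 g H, 38.73 g Cl, 15.303 g N.
Moles — C: 39.36 / 12.01 = 3.277 mol; H: 6.607 / 1.008 = 6.555 mol; Cl: 38.73 / 35.45 = 1.093 mol; N: 15.303 / 14.01 = 1.092 mol
Ratios (÷ 1.092): C 3.000, H 6.001, Cl 1.000, N 1.000
Ratio ≈ 3:6:1:1, so the empirical formula is C3H6ClN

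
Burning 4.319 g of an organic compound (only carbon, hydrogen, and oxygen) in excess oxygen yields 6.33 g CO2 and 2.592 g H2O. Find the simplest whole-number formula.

CH2O

mol C = 6.33 / 44.01 = 0.1438; mass C = 0.1438 × 12.01 = 1.727 g
mol H = 2 × (2.592 / 18.02) = 0.2877; mass H = 0.2877 × 1.008 = 0.2900 g
mass O = 4.319 − (2.017) = 2.302 g → mol O = 0.1439
Smallest is C at 0.1438 mol; normalising gives C 1.000, H 2.000, O 1.000
≈ 1:2:1 → CH2O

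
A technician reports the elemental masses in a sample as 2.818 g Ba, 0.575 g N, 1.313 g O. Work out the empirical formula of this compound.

n(Ba) = 2.818/137.33 = 0.02052, n(N) = 0.575/14.01 = 0.04104, n(O) = 1.313/16.00 = 0.08206
Smallest is Ba at 0.02052 mol; normalising gives Ba 1.000, N 2.000, O 3.999
→ BaN2O4

BaN2O4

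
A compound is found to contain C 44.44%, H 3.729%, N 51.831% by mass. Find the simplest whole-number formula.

CHN

Assume 100 g: 44.44 g C, 3.729 g H, 51.831 g N.
Moles — C: 44.44 / 12.01 = 3.7 mol; H: 3.729 / 1.008 = 3.699 mol; N: 51.831 / 14.01 = 3.7 mol
Divide by the smallest (3.699 mol H): C 1.000, H 1.000, N 1.000
→ CHN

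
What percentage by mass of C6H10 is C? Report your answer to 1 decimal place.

Molar mass = 6(12.01) + 10(1.008) = 82.140 g/mol
Mass of C per mole = 6 × 12.01 = 72.060 g
% C = 72.060 / 82.140 × 100 = 87.7%

87.7%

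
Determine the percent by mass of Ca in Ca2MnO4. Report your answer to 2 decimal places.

40.26%

Molar mass = 2(40.08) + 1(54.94) + 4(16.00) = 199.100 g/mol
Mass of Ca per mole = 2 × 40.08 = 80.160 g
% Ca = 80.160 / 199.100 × 100 = 40.26%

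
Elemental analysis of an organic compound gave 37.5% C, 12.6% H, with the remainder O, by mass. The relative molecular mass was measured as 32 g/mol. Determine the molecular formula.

Assume 100 g: 37.5 g C, 12.6 g H, 49.9 g O.
C: 37.5 g ÷ 12.01 g/mol = 3.122 mol
H: 12.6 g ÷ 1.008 g/mol = 12.5 mol
O: 49.9 g ÷ 16.00 g/mol = 3.119 mol
Divide by the smallest (3.119 mol O): C 1.001, H 4.008, O 1.000
≈ 1:4:1 → CH4O
Empirical-formula mass = 32.04 g/mol
n = 32 / 32.04 = 1.00 ≈ 1
Molecular formula = empirical formula = CH4O

CH4O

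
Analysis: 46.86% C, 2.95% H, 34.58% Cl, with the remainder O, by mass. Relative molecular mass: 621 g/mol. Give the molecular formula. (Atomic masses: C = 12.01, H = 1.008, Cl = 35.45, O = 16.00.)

Assume 100 g: 46.86 g C, 2.95 g H, 34.58 g Cl, 15.61 g O.
n(C) = 46.86/12.01 = 3.902, n(H) = 2.95/1.008 = 2.927, n(Cl) = 34.58/35.45 = 0.9755, n(O) = 15.61/16.00 = 0.9756
Ratios (÷ 0.9755): C 4.000, H 3.000, Cl 1.000, O 1.000
≈ 4:3:1:1 → C4H3ClO
Empirical-formula mass = 102.51 g/mol
n = 621 / 102.51 = 6.06 ≈ 6
Molecular formula = (C4H3ClO)×6 = C24H18Cl6O6

C24H18Cl6O6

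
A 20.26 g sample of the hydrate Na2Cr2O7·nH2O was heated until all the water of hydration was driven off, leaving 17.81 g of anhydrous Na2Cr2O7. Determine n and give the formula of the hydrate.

Mass of water lost = 20.26 − 17.81 = 2.45 g → 2.45 / 18.02 = 0.136 mol H2O
Molar mass of Na2Cr2O7 = 261.98 g/mol → mol Na2Cr2O7 = 17.81 / 261.98 = 0.06798
n = 0.136 / 0.06798 = 2.00 ≈ 2 → Na2Cr2O7·2H2O

Na2Cr2O7·2H2O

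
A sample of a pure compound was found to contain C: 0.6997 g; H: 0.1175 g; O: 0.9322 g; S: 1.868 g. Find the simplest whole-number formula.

CH2OS

C: 0.6997 g ÷ 12.01 g/mol = 0.05826 mol
H: 0.1175 g ÷ 1.008 g/mol = 0.1166 mol
O: 0.9322 g ÷ 16.00 g/mol = 0.05826 mol
S: 1.868 g ÷ 32.07 g/mol = 0.05825 mol
Divide by the smallest (0.05825 mol S): C 1.000, H 2.001, O 1.000, S 1.000
≈ 1:2:1:1 → CH2OS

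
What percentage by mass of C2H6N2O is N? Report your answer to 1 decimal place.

Molar mass = 2(12.01) + 6(1.008) + 2(14.01) + 1(16.00) = 74.088 g/mol
Mass of N per mole = 2 × 14.01 = 28.020 g
% N = 28.020 / 74.088 × 100 = 37.8%

37.8%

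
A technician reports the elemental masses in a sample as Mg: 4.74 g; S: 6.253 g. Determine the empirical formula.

Moles — Mg: 4.74 / 24.31 = 0.195 mol; S: 6.253 / 32.07 = 0.195 mol
Divide by the smallest (0.195 mol S): Mg 1.000, S 1.000
≈ 1:1 → MgS

MgS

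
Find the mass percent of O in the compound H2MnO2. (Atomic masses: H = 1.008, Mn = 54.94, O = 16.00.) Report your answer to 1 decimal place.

Molar mass = 2(1.008) + 1(54.94) + 2(16.00) = 88.956 g/mol
Mass of O per mole = 2 × 16.00 = 32.000 g
% O = 32.000 / 88.956 × 100 = 36.0%

36.0%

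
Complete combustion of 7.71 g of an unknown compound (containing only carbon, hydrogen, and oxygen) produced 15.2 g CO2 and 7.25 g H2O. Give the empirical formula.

mol C = 15.2 / 44.01 = 0.3454; mass C = 0.3454 × 12.01 = 4.148 g
mol H = 2 × (7.25 / 18.02) = 0.8047; mass H = 0.8047 × 1.008 = 0.8111 g
mass O = 7.71 − (4.959) = 2.751 g → mol O = 0.1719
Divide by the smallest (0.1719 mol O): C 2.009, H 4.680, O 1.000
×3: C 6.03, H 14.04, O 3.00 → C6H14O3

C6H14O3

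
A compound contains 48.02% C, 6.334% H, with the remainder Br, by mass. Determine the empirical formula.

C7H11Br

Assume 100 g: 48.02 g C, 6.334 g H, 45.646 g Br.
n(C) = 48.02/12.01 = 3.998, n(H) = 6.334/1.008 = 6.284, n(Br) = 45.646/79.90 = 0.5713
Ratios (÷ 0.5713): C 6.999, H 10.999, Br 1.000
≈ 7:11:1 → C7H11Br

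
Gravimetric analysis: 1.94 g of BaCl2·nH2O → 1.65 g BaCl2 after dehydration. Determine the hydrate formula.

Mass of water lost = 1.94 − 1.65 = 0.29 g → 0.29 / 18.02 = 0.01609 mol H2O
Molar mass of BaCl2 = 208.23 g/mol → mol BaCl2 = 1.65 / 208.23 = 0.007924
n = 0.01609 / 0.007924 = 2.03 ≈ 2 → BaCl2·2H2O

BaCl2·2H2O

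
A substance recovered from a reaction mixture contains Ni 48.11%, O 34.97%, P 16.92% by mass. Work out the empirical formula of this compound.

Ni3O8P2

Assume 100 g: 48.11 g Ni, 34.97 g O, 16.92 g P.
Ni: 48.11 g ÷ 58.69 g/mol = 0.8197 mol
O: 34.97 g ÷ 16.00 g/mol = 2.186 mol
P: 16.92 g ÷ 30.97 g/mol = 0.5463 mol
Divide by the smallest (0.5463 mol P): Ni 1.500, O 4.001, P 1.000
×2: Ni 3.00, O 8.00, P 2.00 → Ni3O8P2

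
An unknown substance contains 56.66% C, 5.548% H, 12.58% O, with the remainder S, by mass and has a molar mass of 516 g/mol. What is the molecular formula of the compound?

Assume 100 g: 56.66 g C, 5.548 g H, 12.58 g O, 25.212 g S.
n(C) = 56.66/12.01 = 4.718, n(H) = 5.548/1.008 = 5.504, n(O) = 12.58/16.00 = 0.7863, n(S) = 25.212/32.07 = 0.7862
Smallest is S at 0.7862 mol; normalising gives C 6.001, H 7.001, O 1.000, S 1.000
Ratio ≈ 6:7:1:1, so the empirical formula is C6H7OS
Empirical-formula mass = 127.19 g/mol
n = 516 / 127.19 = 4.06 ≈ 4
Molecular formula = (C6H7OS)×4 = C24H28O4S4

C24H28O4S4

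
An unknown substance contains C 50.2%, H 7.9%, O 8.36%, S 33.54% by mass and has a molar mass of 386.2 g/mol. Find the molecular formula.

Assume 100 g: 50.2 g C, 7.9 g H, 8.36 g O, 33.54 g S.
Moles — C: 50.2 / 12.01 = 4.18 mol; H: 7.9 / 1.008 = 7.837 mol; O: 8.36 / 16.00 = 0.5225 mol; S: 33.54 / 32.07 = 1.046 mol
Smallest is O at 0.5225 mol; normalising gives C 8.000, H 15.000, O 1.000, S 2.002
Ratio ≈ 8:15:1:2, so the empirical formula is C8H15OS2
Empirical-formula mass = 191.34 g/mol
n = 386.2 / 191.34 = 2.02 ≈ 2
Molecular formula = (C8H15OS2)×2 = C16H30O2S4

C16H30O2S4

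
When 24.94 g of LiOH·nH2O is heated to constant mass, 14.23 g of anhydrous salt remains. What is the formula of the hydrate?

Mass of water lost = 24.94 − 14.23 = 10.71 g → 10.71 / 18.02 = 0.5943 mol H2O
Molar mass of LiOH = 23.95 g/mol → mol LiOH = 14.23 / 23.95 = 0.5942
n = 0.5943 / 0.5942 = 1.00 ≈ 1 → LiOH·H2O

LiOH·H2O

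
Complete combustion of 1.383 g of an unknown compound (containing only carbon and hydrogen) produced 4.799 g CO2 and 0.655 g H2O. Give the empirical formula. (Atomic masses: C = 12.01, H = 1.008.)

C3H2

mol C = 4.799 / 44.01 = 0.1090; mass C = 0.1090 × 12.01 = 1.310 g
mol H = 2 × (0.655 / 18.02) = 0.07270; mass H = 0.07270 × 1.008 = 0.07328 g
Divide by the smallest (0.0727 mol H): C 1.500, H 1.000
Scaling by 2: C 3.00, H 2.00 → C3H2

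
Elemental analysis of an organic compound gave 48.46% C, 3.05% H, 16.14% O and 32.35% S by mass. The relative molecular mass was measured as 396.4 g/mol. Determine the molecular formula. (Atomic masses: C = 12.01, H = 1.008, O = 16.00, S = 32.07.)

C16H12O4S4

Assume 100 g: 48.46 g C, 3.05 g H, 16.14 g O, 32.35 g S.
C: 48.46 g ÷ 12.01 g/mol = 4.035 mol
H: 3.05 g ÷ 1.008 g/mol = 3.026 mol
O: 16.14 g ÷ 16.00 g/mol = 1.009 mol
S: 32.35 g ÷ 32.07 g/mol = 1.009 mol
Smallest is S at 1.009 mol; normalising gives C 4.000, H 3.000, O 1.000, S 1.000
Ratio ≈ 4:3:1:1, so the empirical formula is C4H3OS
Empirical-formula mass = 99.13 g/mol
n = 396.4 / 99.13 = 4.00 ≈ 4
Molecular formula = (C4H3OS)×4 = C16H12O4S4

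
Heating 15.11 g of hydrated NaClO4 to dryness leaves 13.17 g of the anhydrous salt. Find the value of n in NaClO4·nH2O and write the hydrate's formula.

Mass of water lost = 15.11 − 13.17 = 1.94 g → 1.94 / 18.02 = 0.1077 mol H2O
Molar mass of NaClO4 = 122.44 g/mol → mol NaClO4 = 13.17 / 122.44 = 0.1076
n = 0.1077 / 0.1076 = 1.00 ≈ 1 → NaClO4·H2O

NaClO4·H2O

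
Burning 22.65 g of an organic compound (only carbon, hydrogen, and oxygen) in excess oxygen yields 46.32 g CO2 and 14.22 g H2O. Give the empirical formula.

C2H3O

mol C = 46.32 / 44.01 = 1.052; mass C = 1.052 × 12.01 = 12.64 g
mol H = 2 × (14.22 / 18.02) = 1.578; mass H = 1.578 × 1.008 = 1.591 g
mass O = 22.65 − (14.23) = 8.419 g → mol O = 0.5262
Divide by the smallest (0.5262 mol O): C 2.000, H 2.999, O 1.000
Ratio ≈ 2:3:1, so the empirical formula is C2H3O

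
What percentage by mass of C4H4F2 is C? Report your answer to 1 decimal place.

Molar mass = 4(12.01) + 4(1.008) + 2(19.00) = 90.072 g/mol
Mass of C per mole = 4 × 12.01 = 48.040 g
% C = 48.040 / 90.072 × 100 = 53.3%

53.3%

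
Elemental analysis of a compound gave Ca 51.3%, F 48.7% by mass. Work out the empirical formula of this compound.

Assume 100 g: 51.3 g Ca, 48.7 g F.
Moles — Ca: 51.3 / 40.08 = 1.28 mol; F: 48.7 / 19.00 = 2.563 mol
Ratios (÷ 1.28): Ca 1.000, F 2.003
≈ 1:2 → CaF2

CaF2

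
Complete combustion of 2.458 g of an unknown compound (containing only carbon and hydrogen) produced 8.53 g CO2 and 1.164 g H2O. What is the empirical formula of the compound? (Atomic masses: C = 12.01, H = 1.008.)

mol C = 8.53 / 44.01 = 0.1938; mass C = 0.1938 × 12.01 = 2.328 g
mol H = 2 × (1.164 / 18.02) = 0.1292; mass H = 0.1292 × 1.008 = 0.1302 g
Divide by the smallest (0.1292 mol H): C 1.500, H 1.000
Multiply by 2: C 3.00, H 2.00 → C3H2

C3H2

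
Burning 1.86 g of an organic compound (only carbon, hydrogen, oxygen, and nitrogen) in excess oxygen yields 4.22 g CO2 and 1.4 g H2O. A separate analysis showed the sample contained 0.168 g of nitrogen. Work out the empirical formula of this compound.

mol C = 4.22 / 44.01 = 0.09589; mass C = 0.09589 × 12.01 = 1.152 g
mol H = 2 × (1.4 / 18.02) = 0.1554; mass H = 0.1554 × 1.008 = 0.1566 g
mol N = 0.168 / 14.01 = 0.01199
mass O = 1.86 − (1.476) = 0.3838 g → mol O = 0.02399
Ratios (÷ 0.01199): C 7.996, H 12.958, N 1.000, O 2.000
Ratio ≈ 8:13:1:2, so the empirical formula is C8H13NO2

C8H13NO2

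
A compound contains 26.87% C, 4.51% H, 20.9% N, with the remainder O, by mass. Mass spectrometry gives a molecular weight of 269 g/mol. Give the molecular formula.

Assume 100 g: 26.87 g C, 4.51 g H, 20.9 g N, 47.72 g O.
n(C) = 26.87/12.01 = 2.237, n(H) = 4.51/1.008 = 4.474, n(N) = 20.9/14.01 = 1.492, n(O) = 47.72/16.00 = 2.982
Ratios (÷ 1.492): C 1.500, H 2.999, N 1.000, O 1.999
Multiply by 2: C 3.00, H 6.00, N 2.00, O 4.00 → C3H6N2O4
Empirical-formula mass = 134.10 g/mol
n = 269 / 134.10 = 2.01 ≈ 2
Molecular formula = (C3H6N2O4)×2 = C6H12N4O8

C6H12N4O8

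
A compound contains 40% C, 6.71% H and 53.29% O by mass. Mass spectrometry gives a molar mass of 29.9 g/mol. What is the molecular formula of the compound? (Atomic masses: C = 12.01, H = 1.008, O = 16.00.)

CH2O

Assume 100 g: 40 g C, 6.71 g H, 53.29 g O.
Moles — C: 40 / 12.01 = 3.331 mol; H: 6.71 / 1.008 = 6.657 mol; O: 53.29 / 16.00 = 3.331 mol
Ratios (÷ 3.331): C 1.000, H 1.999, O 1.000
Ratio ≈ 1:2:1, so the empirical formula is CH2O
Empirical-formula mass = 30.03 g/mol
n = 29.9 / 30.03 = 1.00 ≈ 1
Molecular formula = empirical formula = CH2O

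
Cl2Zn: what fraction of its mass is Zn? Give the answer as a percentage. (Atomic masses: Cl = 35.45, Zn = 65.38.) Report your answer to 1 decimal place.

48.0%

Molar mass = 2(35.45) + 1(65.38) = 136.280 g/mol
Mass of Zn per mole = 1 × 65.38 = 65.380 g
% Zn = 65.380 / 136.280 × 100 = 48.0%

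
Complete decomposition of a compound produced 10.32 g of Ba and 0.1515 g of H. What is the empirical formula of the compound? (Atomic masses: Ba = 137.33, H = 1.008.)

n(Ba) = 10.32/137.33 = 0.07515, n(H) = 0.1515/1.008 = 0.1503
Divide by the smallest (0.07515 mol Ba): Ba 1.000, H 2.000
Ratio ≈ 1:2, so the empirical formula is BaH2

BaH2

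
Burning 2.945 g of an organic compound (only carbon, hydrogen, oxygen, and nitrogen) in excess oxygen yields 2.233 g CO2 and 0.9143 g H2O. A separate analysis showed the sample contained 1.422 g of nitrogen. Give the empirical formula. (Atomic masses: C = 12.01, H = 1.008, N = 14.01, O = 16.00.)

CH2N2O

mol C = 2.233 / 44.01 = 0.05074; mass C = 0.05074 × 12.01 = 0.6094 g
mol H = 2 × (0.9143 / 18.02) = 0.1015; mass H = 0.1015 × 1.008 = 0.1023 g
mol N = 1.422 / 14.01 = 0.1015
mass O = 2.945 − (2.134) = 0.8113 g → mol O = 0.05071
Smallest is O at 0.05071 mol; normalising gives C 1.001, H 2.001, N 2.002, O 1.000
≈ 1:2:2:1 → CH2N2O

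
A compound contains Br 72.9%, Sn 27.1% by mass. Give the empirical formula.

Br4Sn

Assume 100 g: 72.9 g Br, 27.1 g Sn.
n(Br) = 72.9/79.90 = 0.9124, n(Sn) = 27.1/118.71 = 0.2283
Ratios (÷ 0.2283): Br 3.997, Sn 1.000
Ratio ≈ 4:1, so the empirical formula is Br4Sn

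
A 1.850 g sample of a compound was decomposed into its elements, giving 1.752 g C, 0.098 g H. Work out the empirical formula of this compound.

Moles — C: 1.752 / 12.01 = 0.1459 mol; H: 0.098 / 1.008 = 0.09722 mol
Divide by the smallest (0.09722 mol H): C 1.500, H 1.000
Multiply by 2: C 3.00, H 2.00 → C3H2

C3H2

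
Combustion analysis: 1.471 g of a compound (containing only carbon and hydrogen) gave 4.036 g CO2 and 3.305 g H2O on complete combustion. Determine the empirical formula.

mol C = 4.036 / 44.01 = 0.09171; mass C = 0.09171 × 12.01 = 1.101 g
mol H = 2 × (3.305 / 18.02) = 0.3668; mass H = 0.3668 × 1.008 = 0.3697 g
Divide by the smallest (0.09171 mol C): C 1.000, H 4.000
≈ 1:4 → CH4

CH4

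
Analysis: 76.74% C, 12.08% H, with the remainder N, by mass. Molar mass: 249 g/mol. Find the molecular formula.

C16H30N2

Assume 100 g: 76.74 g C, 12.08 g H, 11.18 g N.
n(C) = 76.74/12.01 = 6.39, n(H) = 12.08/1.008 = 11.98, n(N) = 11.18/14.01 = 0.798
Smallest is N at 0.798 mol; normalising gives C 8.007, H 15.018, N 1.000
→ C8H15N
Empirical-formula mass = 125.21 g/mol
n = 249 / 125.21 = 1.99 ≈ 2
Molecular formula = (C8H15N)×2 = C16H30N2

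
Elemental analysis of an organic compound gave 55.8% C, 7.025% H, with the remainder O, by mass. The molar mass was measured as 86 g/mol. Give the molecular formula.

C4H6O2

Assume 100 g: 55.8 g C, 7.025 g H, 37.175 g O.
Moles — C: 55.8 / 12.01 = 4.646 mol; H: 7.025 / 1.008 = 6.969 mol; O: 37.175 / 16.00 = 2.323 mol
Ratios (÷ 2.323): C 2.000, H 3.000, O 1.000
→ C2H3O
Empirical-formula mass = 43.04 g/mol
n = 86 / 43.04 = 2.00 ≈ 2
Molecular formula = (C2H3O)×2 = C4H6O2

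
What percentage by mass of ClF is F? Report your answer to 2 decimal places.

Molar mass = 1(35.45) + 1(19.00) = 54.450 g/mol
Mass of F per mole = 1 × 19.00 = 19.000 g
% F = 19.000 / 54.450 × 100 = 34.89%

34.89%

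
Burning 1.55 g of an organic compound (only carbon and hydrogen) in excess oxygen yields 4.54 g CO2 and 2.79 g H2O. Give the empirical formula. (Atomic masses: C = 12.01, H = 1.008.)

CH3

mol C = 4.54 / 44.01 = 0.1032; mass C = 0.1032 × 12.01 = 1.239 g
mol H = 2 × (2.79 / 18.02) = 0.3097; mass H = 0.3097 × 1.008 = 0.3121 g
Smallest is C at 0.1032 mol; normalising gives C 1.000, H 3.002
→ CH3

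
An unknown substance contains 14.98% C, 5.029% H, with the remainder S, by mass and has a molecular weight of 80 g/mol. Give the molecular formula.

Assume 100 g: 14.98 g C, 5.029 g H, 79.991 g S.
n(C) = 14.98/12.01 = 1.247, n(H) = 5.029/1.008 = 4.989, n(S) = 79.991/32.07 = 2.494
Smallest is C at 1.247 mol; normalising gives C 1.000, H 4.000, S 2.000
Ratio ≈ 1:4:2, so the empirical formula is CH4S2
Empirical-formula mass = 80.18 g/mol
n = 80 / 80.18 = 1.00 ≈ 1
Molecular formula = empirical formula = CH4S2

CH4S2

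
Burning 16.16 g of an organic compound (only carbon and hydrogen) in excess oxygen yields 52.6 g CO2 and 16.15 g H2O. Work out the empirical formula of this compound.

mol C = 52.6 / 44.01 = 1.195; mass C = 1.195 × 12.01 = 14.35 g
mol H = 2 × (16.15 / 18.02) = 1.792; mass H = 1.792 × 1.008 = 1.807 g
Ratios (÷ 1.195): C 1.000, H 1.500
Scaling by 2: C 2.00, H 3.00 → C2H3

C2H3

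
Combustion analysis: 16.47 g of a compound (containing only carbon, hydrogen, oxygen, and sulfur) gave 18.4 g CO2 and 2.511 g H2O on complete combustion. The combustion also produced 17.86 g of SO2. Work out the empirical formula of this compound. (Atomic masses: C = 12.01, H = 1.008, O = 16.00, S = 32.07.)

mol C = 18.4 / 44.01 = 0.4181; mass C = 0.4181 × 12.01 = 5.021 g
mol H = 2 × (2.511 / 18.02) = 0.2787; mass H = 0.2787 × 1.008 = 0.2809 g
mol S = 17.86 / 64.07 = 0.2788; mass S = 8.940 g
mass O = 16.47 − (14.24) = 2.228 g → mol O = 0.1393
Ratios (÷ 0.1393): C 3.002, H 2.001, O 1.000, S 2.002
→ C3H2OS2

C3H2OS2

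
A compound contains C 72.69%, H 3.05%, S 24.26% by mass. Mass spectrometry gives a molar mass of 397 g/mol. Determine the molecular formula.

Assume 100 g: 72.69 g C, 3.05 g H, 24.26 g S.
n(C) = 72.69/12.01 = 6.052, n(H) = 3.05/1.008 = 3.026, n(S) = 24.26/32.07 = 0.7565
Smallest is S at 0.7565 mol; normalising gives C 8.001, H 4.000, S 1.000
→ C8H4S
Empirical-formula mass = 132.18 g/mol
n = 397 / 132.18 = 3.00 ≈ 3
Molecular formula = (C8H4S)×3 = C24H12S3

C24H12S3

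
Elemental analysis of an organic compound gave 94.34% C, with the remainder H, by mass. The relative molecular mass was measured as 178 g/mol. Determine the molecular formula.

Assume 100 g: 94.34 g C, 5.66 g H.
n(C) = 94.34/12.01 = 7.855, n(H) = 5.66/1.008 = 5.615
Smallest is H at 5.615 mol; normalising gives C 1.399, H 1.000
Scaling by 5: C 6.99, H 5.00 → C7H5
Empirical-formula mass = 89.11 g/mol
n = 178 / 89.11 = 2.00 ≈ 2
Molecular formula = (C7H5)×2 = C14H10

C14H10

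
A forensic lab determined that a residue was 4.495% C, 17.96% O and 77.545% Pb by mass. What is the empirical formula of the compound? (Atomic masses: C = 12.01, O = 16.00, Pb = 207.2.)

Assume 100 g: 4.495 g C, 17.96 g O, 77.545 g Pb.
C: 4.495 g ÷ 12.01 g/mol = 0.3743 mol
O: 17.96 g ÷ 16.00 g/mol = 1.123 mol
Pb: 77.545 g ÷ 207.2 g/mol = 0.3743 mol
Divide by the smallest (0.3743 mol Pb): C 1.000, O 2.999, Pb 1.000
→ CO3Pb

CO3Pb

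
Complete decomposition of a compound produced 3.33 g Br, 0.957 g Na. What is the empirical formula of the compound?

Moles — Br: 3.33 / 79.90 = 0.04168 mol; Na: 0.957 / 22.99 = 0.04163 mol
Ratios (÷ 0.04163): Br 1.001, Na 1.000
→ BrNa

BrNa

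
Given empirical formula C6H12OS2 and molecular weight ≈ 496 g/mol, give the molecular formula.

Empirical-formula mass = 164.30 g/mol
n = 496 / 164.30 = 3.02 ≈ 3
Molecular formula = (C6H12OS2)3 = C18H36O3S6

C18H36O3S6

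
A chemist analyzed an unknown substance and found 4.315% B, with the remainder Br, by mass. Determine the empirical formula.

BBr3

Assume 100 g: 4.315 g B, 95.685 g Br.
n(B) = 4.315/10.81 = 0.3992, n(Br) = 95.685/79.90 = 1.198
Smallest is B at 0.3992 mol; normalising gives B 1.000, Br 3.000
≈ 1:3 → BBr3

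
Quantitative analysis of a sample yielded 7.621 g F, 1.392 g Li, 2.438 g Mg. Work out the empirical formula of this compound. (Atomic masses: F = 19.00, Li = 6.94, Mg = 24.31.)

Moles — F: 7.621 / 19.00 = 0.4011 mol; Li: 1.392 / 6.94 = 0.2006 mol; Mg: 2.438 / 24.31 = 0.1003 mol
Divide by the smallest (0.1003 mol Mg): F 4.000, Li 2.000, Mg 1.000
≈ 4:2:1 → F4Li2Mg

F4Li2Mg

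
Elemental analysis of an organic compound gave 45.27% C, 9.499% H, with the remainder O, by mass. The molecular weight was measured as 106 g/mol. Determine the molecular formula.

Assume 100 g: 45.27 g C, 9.499 g H, 45.231 g O.
n(C) = 45.27/12.01 = 3.769, n(H) = 9.499/1.008 = 9.424, n(O) = 45.231/16.00 = 2.827
Divide by the smallest (2.827 mol O): C 1.333, H 3.334, O 1.000
×3: C 4.00, H 10.00, O 3.00 → C4H10O3
Empirical-formula mass = 106.12 g/mol
n = 106 / 106.12 = 1.00 ≈ 1
Molecular formula = empirical formula = C4H10O3

C4H10O3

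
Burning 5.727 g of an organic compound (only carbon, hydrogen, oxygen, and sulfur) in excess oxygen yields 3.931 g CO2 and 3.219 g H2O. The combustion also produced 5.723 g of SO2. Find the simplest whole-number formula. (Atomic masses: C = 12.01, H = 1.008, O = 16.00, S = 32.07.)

CH4OS

mol C = 3.931 / 44.01 = 0.08932; mass C = 0.08932 × 12.01 = 1.073 g
mol H = 2 × (3.219 / 18.02) = 0.3573; mass H = 0.3573 × 1.008 = 0.3601 g
mol S = 5.723 / 64.07 = 0.08932; mass S = 2.865 g
mass O = 5.727 − (4.297) = 1.430 g → mol O = 0.08934
Smallest is C at 0.08932 mol; normalising gives C 1.000, H 4.000, O 1.000, S 1.000
≈ 1:4:1:1 → CH4OS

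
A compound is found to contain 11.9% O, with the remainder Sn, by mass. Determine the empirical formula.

Assume 100 g: 11.9 g O, 88.1 g Sn.
O: 11.9 g ÷ 16.00 g/mol = 0.7438 mol
Sn: 88.1 g ÷ 118.71 g/mol = 0.7421 mol
Ratios (÷ 0.7421): O 1.002, Sn 1.000
Ratio ≈ 1:1, so the empirical formula is OSn

OSn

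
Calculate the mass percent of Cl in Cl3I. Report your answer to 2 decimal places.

45.59%

Molar mass = 3(35.45) + 1(126.90) = 233.250 g/mol
Mass of Cl per mole = 3 × 35.45 = 106.350 g
% Cl = 106.350 / 233.250 × 100 = 45.59%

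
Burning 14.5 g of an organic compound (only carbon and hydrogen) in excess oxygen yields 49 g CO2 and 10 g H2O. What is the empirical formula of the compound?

CH

mol C = 49 / 44.01 = 1.113; mass C = 1.113 × 12.01 = 13.37 g
mol H = 2 × (10 / 18.02) = 1.110; mass H = 1.110 × 1.008 = 1.119 g
Divide by the smallest (1.11 mol H): C 1.003, H 1.000
Ratio ≈ 1:1, so the empirical formula is CH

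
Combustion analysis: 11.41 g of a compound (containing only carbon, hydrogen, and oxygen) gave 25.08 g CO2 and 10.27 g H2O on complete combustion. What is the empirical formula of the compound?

C8H16O3

mol C = 25.08 / 44.01 = 0.5699; mass C = 0.5699 × 12.01 = 6.844 g
mol H = 2 × (10.27 / 18.02) = 1.140; mass H = 1.140 × 1.008 = 1.149 g
mass O = 11.41 − (7.993) = 3.417 g → mol O = 0.2136
Divide by the smallest (0.2136 mol O): C 2.668, H 5.337, O 1.000
Multiply by 3: C 8.01, H 16.01, O 3.00 → C8H16O3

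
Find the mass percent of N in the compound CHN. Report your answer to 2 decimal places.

51.84%

Molar mass = 1(12.01) + 1(1.008) + 1(14.01) = 27.028 g/mol
Mass of N per mole = 1 × 14.01 = 14.010 g
% N = 14.010 / 27.028 × 100 = 51.84%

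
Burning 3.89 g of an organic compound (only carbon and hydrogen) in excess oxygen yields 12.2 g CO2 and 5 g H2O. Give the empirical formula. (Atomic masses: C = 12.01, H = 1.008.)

mol C = 12.2 / 44.01 = 0.2772; mass C = 0.2772 × 12.01 = 3.329 g
mol H = 2 × (5 / 18.02) = 0.5549; mass H = 0.5549 × 1.008 = 0.5594 g
Divide by the smallest (0.2772 mol C): C 1.000, H 2.002
→ CH2

CH2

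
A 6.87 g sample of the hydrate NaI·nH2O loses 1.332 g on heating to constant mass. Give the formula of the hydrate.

Mass of anhydrous NaI = 6.87 − 1.332 = 5.538 g
mol H2O = 1.332 / 18.02 = 0.07392
Molar mass of NaI = 149.89 g/mol → mol NaI = 5.538 / 149.89 = 0.03695
n = 0.07392 / 0.03695 = 2.00 ≈ 2 → NaI·2H2O

NaI·2H2O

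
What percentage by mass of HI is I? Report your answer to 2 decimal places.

99.21%

Molar mass = 1(1.008) + 1(126.90) = 127.908 g/mol
Mass of I per mole = 1 × 126.90 = 126.900 g
% I = 126.900 / 127.908 × 100 = 99.21%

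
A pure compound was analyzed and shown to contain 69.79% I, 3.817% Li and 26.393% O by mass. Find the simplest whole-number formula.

ILiO3

Assume 100 g: 69.79 g I, 3.817 g Li, 26.393 g O.
n(I) = 69.79/126.90 = 0.55, n(Li) = 3.817/6.94 = 0.55, n(O) = 26.393/16.00 = 1.65
Ratios (÷ 0.55): I 1.000, Li 1.000, O 2.999
≈ 1:1:3 → ILiO3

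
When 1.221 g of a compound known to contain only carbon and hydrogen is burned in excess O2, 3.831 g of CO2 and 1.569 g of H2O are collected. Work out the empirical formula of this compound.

CH2

mol C = 3.831 / 44.01 = 0.08705; mass C = 0.08705 × 12.01 = 1.045 g
mol H = 2 × (1.569 / 18.02) = 0.1741; mass H = 0.1741 × 1.008 = 0.1755 g
Divide by the smallest (0.08705 mol C): C 1.000, H 2.000
≈ 1:2 → CH2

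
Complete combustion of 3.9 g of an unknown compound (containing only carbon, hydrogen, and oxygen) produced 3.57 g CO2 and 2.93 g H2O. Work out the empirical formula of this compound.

mol C = 3.57 / 44.01 = 0.08112; mass C = 0.08112 × 12.01 = 0.9742 g
mol H = 2 × (2.93 / 18.02) = 0.3252; mass H = 0.3252 × 1.008 = 0.3278 g
mass O = 3.9 − (1.302) = 2.598 g → mol O = 0.1624
Smallest is C at 0.08112 mol; normalising gives C 1.000, H 4.009, O 2.002
≈ 1:4:2 → CH4O2

CH4O2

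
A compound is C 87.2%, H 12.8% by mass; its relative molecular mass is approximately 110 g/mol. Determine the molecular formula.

C8H14

Assume 100 g: 87.2 g C, 12.8 g H.
Moles — C: 87.2 / 12.01 = 7.261 mol; H: 12.8 / 1.008 = 12.7 mol
Divide by the smallest (7.261 mol C): C 1.000, H 1.749
Multiply by 4: C 4.00, H 7.00 → C4H7
Empirical-formula mass = 55.10 g/mol
n = 110 / 55.10 = 2.00 ≈ 2
Molecular formula = (C4H7)×2 = C8H14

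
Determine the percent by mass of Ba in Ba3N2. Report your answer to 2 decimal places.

93.63%

Molar mass = 3(137.33) + 2(14.01) = 440.010 g/mol
Mass of Ba per mole = 3 × 137.33 = 411.990 g
% Ba = 411.990 / 440.010 × 100 = 93.63%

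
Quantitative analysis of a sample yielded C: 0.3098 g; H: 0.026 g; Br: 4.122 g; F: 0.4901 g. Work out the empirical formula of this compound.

CHBr2F

Moles — C: 0.3098 / 12.01 = 0.0258 mol; H: 0.026 / 1.008 = 0.02579 mol; Br: 4.122 / 79.90 = 0.05159 mol; F: 0.4901 / 19.00 = 0.02579 mol
Ratios (÷ 0.02579): C 1.000, H 1.000, Br 2.000, F 1.000
≈ 1:1:2:1 → CHBr2F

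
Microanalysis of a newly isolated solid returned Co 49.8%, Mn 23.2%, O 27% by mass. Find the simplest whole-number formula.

Co2MnO4

Assume 100 g: 49.8 g Co, 23.2 g Mn, 27 g O.
n(Co) = 49.8/58.93 = 0.8451, n(Mn) = 23.2/54.94 = 0.4223, n(O) = 27/16.00 = 1.688
Ratios (÷ 0.4223): Co 2.001, Mn 1.000, O 3.996
Ratio ≈ 2:1:4, so the empirical formula is Co2MnO4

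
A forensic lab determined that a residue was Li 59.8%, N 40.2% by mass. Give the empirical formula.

Li3N

Assume 100 g: 59.8 g Li, 40.2 g N.
Moles — Li: 59.8 / 6.94 = 8.617 mol; N: 40.2 / 14.01 = 2.869 mol
Ratios (÷ 2.869): Li 3.003, N 1.000
→ Li3N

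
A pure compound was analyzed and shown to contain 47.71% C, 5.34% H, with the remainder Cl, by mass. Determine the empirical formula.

Assume 100 g: 47.71 g C, 5.34 g H, 46.95 g Cl.
C: 47.71 g ÷ 12.01 g/mol = 3.973 mol
H: 5.34 g ÷ 1.008 g/mol = 5.298 mol
Cl: 46.95 g ÷ 35.45 g/mol = 1.324 mol
Ratios (÷ 1.324): C 2.999, H 4.000, Cl 1.000
Ratio ≈ 3:4:1, so the empirical formula is C3H4Cl

C3H4Cl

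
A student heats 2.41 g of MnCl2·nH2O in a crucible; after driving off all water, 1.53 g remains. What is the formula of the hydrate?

MnCl2·4H2O

Mass of water lost = 2.41 − 1.53 = 0.88 g → 0.88 / 18.02 = 0.04883 mol H2O
Molar mass of MnCl2 = 125.84 g/mol → mol MnCl2 = 1.53 / 125.84 = 0.01216
n = 0.04883 / 0.01216 = 4.02 ≈ 4 → MnCl2·4H2O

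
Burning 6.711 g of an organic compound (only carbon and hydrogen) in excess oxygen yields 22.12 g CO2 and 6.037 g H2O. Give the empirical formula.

C3H4

mol C = 22.12 / 44.01 = 0.5026; mass C = 0.5026 × 12.01 = 6.036 g
mol H = 2 × (6.037 / 18.02) = 0.6700; mass H = 0.6700 × 1.008 = 0.6754 g
Smallest is C at 0.5026 mol; normalising gives C 1.000, H 1.333
×3: C 3.00, H 4.00 → C3H4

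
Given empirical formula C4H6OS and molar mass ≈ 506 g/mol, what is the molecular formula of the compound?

C20H30O5S5

Empirical-formula mass = 102.16 g/mol
n = 506 / 102.16 = 4.95 ≈ 5
Molecular formula = (C4H6OS)5 = C20H30O5S5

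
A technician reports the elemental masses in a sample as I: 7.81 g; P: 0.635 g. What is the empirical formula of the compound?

I: 7.81 g ÷ 126.90 g/mol = 0.06154 mol
P: 0.635 g ÷ 30.97 g/mol = 0.0205 mol
Smallest is P at 0.0205 mol; normalising gives I 3.002, P 1.000
Ratio ≈ 3:1, so the empirical formula is I3P

I3P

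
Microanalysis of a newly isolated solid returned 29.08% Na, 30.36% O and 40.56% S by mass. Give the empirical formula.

Assume 100 g: 29.08 g Na, 30.36 g O, 40.56 g S.
n(Na) = 29.08/22.99 = 1.265, n(O) = 30.36/16.00 = 1.897, n(S) = 40.56/32.07 = 1.265
Smallest is S at 1.265 mol; normalising gives Na 1.000, O 1.500, S 1.000
Scaling by 2: Na 2.00, O 3.00, S 2.00 → Na2O3S2

Na2O3S2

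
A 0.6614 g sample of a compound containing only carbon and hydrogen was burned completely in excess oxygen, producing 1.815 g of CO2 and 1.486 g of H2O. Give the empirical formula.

CH4

mol C = 1.815 / 44.01 = 0.04124; mass C = 0.04124 × 12.01 = 0.4953 g
mol H = 2 × (1.486 / 18.02) = 0.1649; mass H = 0.1649 × 1.008 = 0.1662 g
Ratios (÷ 0.04124): C 1.000, H 3.999
Ratio ≈ 1:4, so the empirical formula is CH4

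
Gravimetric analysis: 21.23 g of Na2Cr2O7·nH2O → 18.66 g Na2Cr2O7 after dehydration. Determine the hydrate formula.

Mass of water lost = 21.23 − 18.66 = 2.57 g → 2.57 / 18.02 = 0.1426 mol H2O
Molar mass of Na2Cr2O7 = 261.98 g/mol → mol Na2Cr2O7 = 18.66 / 261.98 = 0.07123
n = 0.1426 / 0.07123 = 2.00 ≈ 2 → Na2Cr2O7·2H2O

Na2Cr2O7·2H2O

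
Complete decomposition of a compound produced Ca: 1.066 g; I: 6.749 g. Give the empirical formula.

CaI2

n(Ca) = 1.066/40.08 = 0.0266, n(I) = 6.749/126.90 = 0.05318
Ratios (÷ 0.0266): Ca 1.000, I 2.000
Ratio ≈ 1:2, so the empirical formula is CaI2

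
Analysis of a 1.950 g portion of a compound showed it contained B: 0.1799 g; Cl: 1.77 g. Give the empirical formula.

BCl3

B: 0.1799 g ÷ 10.81 g/mol = 0.01664 mol
Cl: 1.77 g ÷ 35.45 g/mol = 0.04993 mol
Smallest is B at 0.01664 mol; normalising gives B 1.000, Cl 3.000
→ BCl3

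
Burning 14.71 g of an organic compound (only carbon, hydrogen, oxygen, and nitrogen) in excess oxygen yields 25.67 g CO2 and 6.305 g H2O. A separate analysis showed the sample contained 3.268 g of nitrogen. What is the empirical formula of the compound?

C5H6N2O2

mol C = 25.67 / 44.01 = 0.5833; mass C = 0.5833 × 12.01 = 7.005 g
mol H = 2 × (6.305 / 18.02) = 0.6998; mass H = 0.6998 × 1.008 = 0.7054 g
mol N = 3.268 / 14.01 = 0.2333
mass O = 14.71 − (10.98) = 3.731 g → mol O = 0.2332
Smallest is O at 0.2332 mol; normalising gives C 2.501, H 3.001, N 1.000, O 1.000
×2: C 5.00, H 6.00, N 2.00, O 2.00 → C5H6N2O2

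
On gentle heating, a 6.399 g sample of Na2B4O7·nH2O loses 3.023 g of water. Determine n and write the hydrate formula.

Na2B4O7·10H2O

Mass of anhydrous Na2B4O7 = 6.399 − 3.023 = 3.376 g
mol H2O = 3.023 / 18.02 = 0.1678
Molar mass of Na2B4O7 = 201.22 g/mol → mol Na2B4O7 = 3.376 / 201.22 = 0.01678
n = 0.1678 / 0.01678 = 10.00 ≈ 10 → Na2B4O7·10H2O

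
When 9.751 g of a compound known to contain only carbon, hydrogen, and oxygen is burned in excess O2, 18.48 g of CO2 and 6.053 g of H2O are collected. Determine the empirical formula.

mol C = 18.48 / 44.01 = 0.4199; mass C = 0.4199 × 12.01 = 5.043 g
mol H = 2 × (6.053 / 18.02) = 0.6718; mass H = 0.6718 × 1.008 = 0.6772 g
mass O = 9.751 − (5.720) = 4.031 g → mol O = 0.2519
Smallest is O at 0.2519 mol; normalising gives C 1.667, H 2.667, O 1.000
×3: C 5.00, H 8.00, O 3.00 → C5H8O3

C5H8O3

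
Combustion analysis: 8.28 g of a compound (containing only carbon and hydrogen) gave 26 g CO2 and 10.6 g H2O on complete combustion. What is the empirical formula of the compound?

mol C = 26 / 44.01 = 0.5908; mass C = 0.5908 × 12.01 = 7.095 g
mol H = 2 × (10.6 / 18.02) = 1.176; mass H = 1.176 × 1.008 = 1.186 g
Smallest is C at 0.5908 mol; normalising gives C 1.000, H 1.991
≈ 1:2 → CH2

CH2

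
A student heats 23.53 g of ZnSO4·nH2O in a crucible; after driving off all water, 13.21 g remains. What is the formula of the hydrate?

Mass of water lost = 23.53 − 13.21 = 10.32 g → 10.32 / 18.02 = 0.5727 mol H2O
Molar mass of ZnSO4 = 161.45 g/mol → mol ZnSO4 = 13.21 / 161.45 = 0.08182
n = 0.5727 / 0.08182 = 7.00 ≈ 7 → ZnSO4·7H2O

ZnSO4·7H2O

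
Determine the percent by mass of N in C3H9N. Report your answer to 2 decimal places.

Molar mass = 3(12.01) + 9(1.008) + 1(14.01) = 59.112 g/mol
Mass of N per mole = 1 × 14.01 = 14.010 g
% N = 14.010 / 59.112 × 100 = 23.70%

23.70%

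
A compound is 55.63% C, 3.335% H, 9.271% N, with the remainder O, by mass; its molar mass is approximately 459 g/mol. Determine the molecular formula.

C21H15N3O9

Assume 100 g: 55.63 g C, 3.335 g H, 9.271 g N, 31.764 g O.
C: 55.63 g ÷ 12.01 g/mol = 4.632 mol
H: 3.335 g ÷ 1.008 g/mol = 3.309 mol
N: 9.271 g ÷ 14.01 g/mol = 0.6617 mol
O: 31.764 g ÷ 16.00 g/mol = 1.985 mol
Smallest is N at 0.6617 mol; normalising gives C 7.000, H 5.000, N 1.000, O 3.000
≈ 7:5:1:3 → C7H5NO3
Empirical-formula mass = 151.12 g/mol
n = 459 / 151.12 = 3.04 ≈ 3
Molecular formula = (C7H5NO3)×3 = C21H15N3O9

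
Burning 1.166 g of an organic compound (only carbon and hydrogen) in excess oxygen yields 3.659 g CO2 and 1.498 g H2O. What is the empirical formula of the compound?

mol C = 3.659 / 44.01 = 0.08314; mass C = 0.08314 × 12.01 = 0.9985 g
mol H = 2 × (1.498 / 18.02) = 0.1663; mass H = 0.1663 × 1.008 = 0.1676 g
Smallest is C at 0.08314 mol; normalising gives C 1.000, H 2.000
Ratio ≈ 1:2, so the empirical formula is CH2

CH2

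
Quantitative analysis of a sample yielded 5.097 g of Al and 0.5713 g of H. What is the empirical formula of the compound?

AlH3

Al: 5.097 g ÷ 26.98 g/mol = 0.1889 mol
H: 0.5713 g ÷ 1.008 g/mol = 0.5668 mol
Ratios (÷ 0.1889): Al 1.000, H 3.000
→ AlH3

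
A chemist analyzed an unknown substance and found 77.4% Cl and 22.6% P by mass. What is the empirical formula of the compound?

Cl3P

Assume 100 g: 77.4 g Cl, 22.6 g P.
Cl: 77.4 g ÷ 35.45 g/mol = 2.183 mol
P: 22.6 g ÷ 30.97 g/mol = 0.7297 mol
Divide by the smallest (0.7297 mol P): Cl 2.992, P 1.000
≈ 3:1 → Cl3P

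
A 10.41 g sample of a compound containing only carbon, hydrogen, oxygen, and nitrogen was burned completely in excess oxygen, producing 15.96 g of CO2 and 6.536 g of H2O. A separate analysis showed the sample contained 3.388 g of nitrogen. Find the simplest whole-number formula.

mol C = 15.96 / 44.01 = 0.3626; mass C = 0.3626 × 12.01 = 4.355 g
mol H = 2 × (6.536 / 18.02) = 0.7254; mass H = 0.7254 × 1.008 = 0.7312 g
mol N = 3.388 / 14.01 = 0.2418
mass O = 10.41 − (8.475) = 1.935 g → mol O = 0.1210
Divide by the smallest (0.121 mol O): C 2.998, H 5.997, N 1.999, O 1.000
→ C3H6N2O

C3H6N2O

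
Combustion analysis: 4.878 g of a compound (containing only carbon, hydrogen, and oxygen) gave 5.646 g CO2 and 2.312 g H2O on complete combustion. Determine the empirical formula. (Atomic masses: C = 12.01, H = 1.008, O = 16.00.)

C2H4O3

mol C = 5.646 / 44.01 = 0.1283; mass C = 0.1283 × 12.01 = 1.541 g
mol H = 2 × (2.312 / 18.02) = 0.2566; mass H = 0.2566 × 1.008 = 0.2587 g
mass O = 4.878 − (1.799) = 3.079 g → mol O = 0.1924
Divide by the smallest (0.1283 mol C): C 1.000, H 2.000, O 1.500
×2: C 2.00, H 4.00, O 3.00 → C2H4O3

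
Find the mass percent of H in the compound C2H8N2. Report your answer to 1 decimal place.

13.4%

Molar mass = 2(12.01) + 8(1.008) + 2(14.01) = 60.104 g/mol
Mass of H per mole = 8 × 1.008 = 8.064 g
% H = 8.064 / 60.104 × 100 = 13.4%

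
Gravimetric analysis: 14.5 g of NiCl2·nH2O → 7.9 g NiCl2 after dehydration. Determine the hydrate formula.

NiCl2·6H2O

Mass of water lost = 14.5 − 7.9 = 6.6 g → 6.6 / 18.02 = 0.3663 mol H2O
Molar mass of NiCl2 = 129.59 g/mol → mol NiCl2 = 7.9 / 129.59 = 0.06096
n = 0.3663 / 0.06096 = 6.01 ≈ 6 → NiCl2·6H2O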